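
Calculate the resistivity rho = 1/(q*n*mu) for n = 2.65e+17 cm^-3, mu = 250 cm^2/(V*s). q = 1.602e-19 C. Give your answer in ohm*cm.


Step 1: sigma = q * n * mu = 1.602e-19 * 2.65e+17 * 250 = 1.06133e+01 S/cm
Step 2: rho = 1 / sigma = 1 / 1.06133e+01 = 0.09422 ohm*cm

0.09422


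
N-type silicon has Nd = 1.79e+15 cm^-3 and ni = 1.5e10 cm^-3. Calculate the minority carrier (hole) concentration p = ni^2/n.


Step 1: Since Nd >> ni, n ≈ Nd = 1.79e+15 cm^-3
Step 2: p = ni^2 / n = (1.5e10)^2 / 1.79e+15
Step 3: p = 2.25e20 / 1.79e+15 = 1.26e+05 cm^-3

1.26e+05


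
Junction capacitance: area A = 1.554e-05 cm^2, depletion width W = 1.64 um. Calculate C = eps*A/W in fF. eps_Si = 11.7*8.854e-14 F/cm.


Step 1: eps_Si = 11.7 * 8.854e-14 = 1.035918e-12 F/cm
Step 2: W in cm = 1.64 * 1e-4 = 1.64e-04 cm
Step 3: C = 1.035918e-12 * 1.554e-05 / 1.64e-04 = 9.815955e-14 F
Step 4: C = 98.16 fF

98.16


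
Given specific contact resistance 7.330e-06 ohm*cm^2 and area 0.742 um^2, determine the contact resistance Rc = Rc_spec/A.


Step 1: Convert area to cm^2: 0.742 um^2 = 7.4200e-09 cm^2
Step 2: Rc = Rc_spec / A = 7.330e-06 / 7.4200e-09
Step 3: Rc = 9.88e+02 ohms

9.88e+02


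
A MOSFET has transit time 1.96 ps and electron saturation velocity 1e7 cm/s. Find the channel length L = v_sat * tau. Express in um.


Step 1: tau in seconds = 1.96 ps * 1e-12 = 1.9600e-12 s
Step 2: L = v_sat * tau = 1e7 * 1.9600e-12 = 1.9600e-05 cm
Step 3: L in um = 1.9600e-05 * 1e4 = 0.196 um

0.196


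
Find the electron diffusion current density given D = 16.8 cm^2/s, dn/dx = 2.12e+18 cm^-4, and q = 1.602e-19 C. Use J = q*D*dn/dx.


Step 1: J = q * D * (dn/dx)
Step 2: J = 1.602e-19 * 16.8 * 2.12e+18
Step 3: J = 5.71e+00 A/cm^2

5.71e+00


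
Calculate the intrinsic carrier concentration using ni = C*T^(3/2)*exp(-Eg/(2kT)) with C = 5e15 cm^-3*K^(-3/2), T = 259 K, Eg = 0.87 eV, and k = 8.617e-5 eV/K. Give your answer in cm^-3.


Step 1: Compute kT = 8.617e-5 * 259 = 0.02231803 eV
Step 2: Exponent = -Eg/(2kT) = -0.87/(2*0.02231803) = -19.49097
Step 3: T^(3/2) = 259^1.5 = 4168.21
Step 4: ni = 5e15 * 4168.21 * exp(-19.49097) = 7.15e+10 cm^-3

7.15e+10


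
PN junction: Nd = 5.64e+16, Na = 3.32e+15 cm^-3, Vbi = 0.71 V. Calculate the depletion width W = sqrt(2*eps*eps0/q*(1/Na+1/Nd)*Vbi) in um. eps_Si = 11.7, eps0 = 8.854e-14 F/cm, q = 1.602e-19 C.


Step 1: 1/Na + 1/Nd = 1/3.32e+15 + 1/5.64e+16 = 3.18935e-16
Step 2: 2*eps*eps0/q = 2*11.7*8.854e-14/1.602e-19 = 1.293281e+07
Step 3: W^2 = 1.293281e+07 * 3.18935e-16 * 0.71 = 2.92856e-09
Step 4: W = sqrt(2.92856e-09) = 5.412e-05 cm = 0.5412 um

0.5412


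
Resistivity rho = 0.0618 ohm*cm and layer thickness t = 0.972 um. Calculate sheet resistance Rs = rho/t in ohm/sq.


Step 1: Convert thickness to cm: t = 0.972 um = 9.7200e-05 cm
Step 2: Rs = rho / t = 0.0618 / 9.7200e-05
Step 3: Rs = 635.8 ohm/sq

635.8


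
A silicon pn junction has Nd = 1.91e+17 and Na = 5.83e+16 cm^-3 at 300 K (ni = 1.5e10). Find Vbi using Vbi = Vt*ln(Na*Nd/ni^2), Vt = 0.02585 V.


Step 1: Compute Na*Nd/ni^2 = 5.83e+16 * 1.91e+17 / (1.5e10)^2 = 4.9490e+13
Step 2: ln(4.9490e+13) = 31.5328
Step 3: Vbi = 0.02585 * 31.5328 = 0.815 V

0.815


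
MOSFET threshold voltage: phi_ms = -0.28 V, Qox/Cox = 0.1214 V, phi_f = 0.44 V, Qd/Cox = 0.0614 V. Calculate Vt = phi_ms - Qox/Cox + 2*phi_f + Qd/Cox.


Step 1: Vt = phi_ms - Qox/Cox + 2*phi_f + Qd/Cox
Step 2: Vt = -0.28 - 0.1214 + 2*0.44 + 0.0614
Step 3: Vt = -0.28 - 0.1214 + 0.88 + 0.0614
Step 4: Vt = 0.54 V

0.54


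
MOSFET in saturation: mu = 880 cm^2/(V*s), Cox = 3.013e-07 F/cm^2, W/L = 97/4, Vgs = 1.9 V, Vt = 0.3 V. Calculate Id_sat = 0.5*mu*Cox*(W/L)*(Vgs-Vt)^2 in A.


Step 1: Overdrive voltage Vov = Vgs - Vt = 1.9 - 0.3 = 1.6 V
Step 2: W/L = 97/4 = 24.25
Step 3: Id = 0.5 * 880 * 3.013e-07 * 24.25 * 1.6^2
Step 4: Id = 8.23e-03 A

8.23e-03


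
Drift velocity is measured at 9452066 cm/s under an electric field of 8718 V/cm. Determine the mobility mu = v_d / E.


Step 1: mu = v_d / E
Step 2: mu = 9452066 / 8718
Step 3: mu = 1084.2 cm^2/(V*s)

1084.2


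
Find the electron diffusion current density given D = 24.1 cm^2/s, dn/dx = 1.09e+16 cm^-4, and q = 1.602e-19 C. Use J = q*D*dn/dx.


Step 1: J = q * D * (dn/dx)
Step 2: J = 1.602e-19 * 24.1 * 1.09e+16
Step 3: J = 4.21e-02 A/cm^2

4.21e-02


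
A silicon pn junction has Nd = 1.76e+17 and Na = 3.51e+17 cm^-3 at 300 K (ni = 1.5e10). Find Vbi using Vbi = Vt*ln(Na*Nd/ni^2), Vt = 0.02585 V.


Step 1: Compute Na*Nd/ni^2 = 3.51e+17 * 1.76e+17 / (1.5e10)^2 = 2.7456e+14
Step 2: ln(2.7456e+14) = 33.2462
Step 3: Vbi = 0.02585 * 33.2462 = 0.859 V

0.859


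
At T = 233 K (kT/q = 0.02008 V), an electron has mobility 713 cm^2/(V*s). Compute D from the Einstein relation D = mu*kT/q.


Step 1: D = mu * (kT/q)
Step 2: D = 713 * 0.02008
Step 3: D = 14.32 cm^2/s

14.32


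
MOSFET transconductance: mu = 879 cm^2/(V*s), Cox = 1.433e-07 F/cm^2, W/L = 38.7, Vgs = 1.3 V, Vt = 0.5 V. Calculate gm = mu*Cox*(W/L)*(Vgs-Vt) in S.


Step 1: Vov = Vgs - Vt = 1.3 - 0.5 = 0.8 V
Step 2: gm = mu * Cox * (W/L) * Vov
Step 3: gm = 879 * 1.433e-07 * 38.7 * 0.8 = 3.90e-03 S

3.90e-03


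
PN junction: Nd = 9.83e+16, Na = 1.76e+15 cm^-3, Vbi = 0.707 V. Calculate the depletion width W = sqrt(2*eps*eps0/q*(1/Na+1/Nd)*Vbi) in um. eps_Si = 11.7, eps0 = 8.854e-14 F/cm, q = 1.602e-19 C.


Step 1: 1/Na + 1/Nd = 1/1.76e+15 + 1/9.83e+16 = 5.78355e-16
Step 2: 2*eps*eps0/q = 2*11.7*8.854e-14/1.602e-19 = 1.293281e+07
Step 3: W^2 = 1.293281e+07 * 5.78355e-16 * 0.707 = 5.28819e-09
Step 4: W = sqrt(5.28819e-09) = 7.272e-05 cm = 0.7272 um

0.7272


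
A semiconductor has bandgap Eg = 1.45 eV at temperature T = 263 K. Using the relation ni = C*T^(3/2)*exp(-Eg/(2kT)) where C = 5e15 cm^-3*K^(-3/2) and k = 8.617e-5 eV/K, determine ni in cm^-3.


Step 1: Compute kT = 8.617e-5 * 263 = 0.02266271 eV
Step 2: Exponent = -Eg/(2kT) = -1.45/(2*0.02266271) = -31.99088
Step 3: T^(3/2) = 263^1.5 = 4265.14
Step 4: ni = 5e15 * 4265.14 * exp(-31.99088) = 2.73e+05 cm^-3

2.73e+05


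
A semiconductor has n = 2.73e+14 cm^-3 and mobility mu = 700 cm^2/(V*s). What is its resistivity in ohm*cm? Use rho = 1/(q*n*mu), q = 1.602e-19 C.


Step 1: sigma = q * n * mu = 1.602e-19 * 2.73e+14 * 700 = 3.06142e-02 S/cm
Step 2: rho = 1 / sigma = 1 / 3.06142e-02 = 32.66 ohm*cm

32.66


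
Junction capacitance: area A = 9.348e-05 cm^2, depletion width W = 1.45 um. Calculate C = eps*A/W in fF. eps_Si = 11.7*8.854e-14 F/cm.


Step 1: eps_Si = 11.7 * 8.854e-14 = 1.035918e-12 F/cm
Step 2: W in cm = 1.45 * 1e-4 = 1.45e-04 cm
Step 3: C = 1.035918e-12 * 9.348e-05 / 1.45e-04 = 6.678456e-13 F
Step 4: C = 667.85 fF

667.85


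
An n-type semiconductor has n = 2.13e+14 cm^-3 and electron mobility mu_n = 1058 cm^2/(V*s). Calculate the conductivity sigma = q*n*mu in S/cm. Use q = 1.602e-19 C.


Step 1: sigma = q * n * mu
Step 2: sigma = 1.602e-19 * 2.13e+14 * 1058
Step 3: sigma = 3.610e-02 S/cm

3.610e-02


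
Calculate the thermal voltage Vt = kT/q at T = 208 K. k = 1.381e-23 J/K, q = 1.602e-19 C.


Step 1: kT = 1.381e-23 * 208 = 2.87248e-21 J
Step 2: Vt = kT/q = 2.87248e-21 / 1.602e-19
Step 3: Vt = 0.01793 V

0.01793


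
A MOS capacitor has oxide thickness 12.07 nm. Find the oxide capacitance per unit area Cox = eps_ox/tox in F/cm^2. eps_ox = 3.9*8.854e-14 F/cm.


Step 1: eps_ox = 3.9 * 8.854e-14 = 3.45306e-13 F/cm
Step 2: tox in cm = 12.07 nm * 1e-7 = 1.2070e-06 cm
Step 3: Cox = 3.45306e-13 / 1.2070e-06 = 2.86e-07 F/cm^2

2.86e-07


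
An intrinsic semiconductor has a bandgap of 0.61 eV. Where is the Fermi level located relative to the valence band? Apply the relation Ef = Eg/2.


Step 1: For an intrinsic semiconductor, the Fermi level sits at midgap.
Step 2: Ef = Eg / 2 = 0.61 / 2 = 0.305 eV

0.305


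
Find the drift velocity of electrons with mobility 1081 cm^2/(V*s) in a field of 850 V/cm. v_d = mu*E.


Step 1: v_d = mu * E
Step 2: v_d = 1081 * 850 = 918850
Step 3: v_d = 9.19e+05 cm/s

9.19e+05


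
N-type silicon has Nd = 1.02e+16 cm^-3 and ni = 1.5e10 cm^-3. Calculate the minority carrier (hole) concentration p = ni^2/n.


Step 1: Since Nd >> ni, n ≈ Nd = 1.02e+16 cm^-3
Step 2: p = ni^2 / n = (1.5e10)^2 / 1.02e+16
Step 3: p = 2.25e20 / 1.02e+16 = 2.21e+04 cm^-3

2.21e+04


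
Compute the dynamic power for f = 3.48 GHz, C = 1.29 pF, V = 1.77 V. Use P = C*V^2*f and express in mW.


Step 1: V^2 = 1.77^2 = 3.1329 V^2
Step 2: P = C*V^2*f = 1.29e-12 F * 3.1329 * 3.48e9 Hz
Step 3: P = 1.406421468e-02 W
Step 4: P = 14.064 mW

14.064


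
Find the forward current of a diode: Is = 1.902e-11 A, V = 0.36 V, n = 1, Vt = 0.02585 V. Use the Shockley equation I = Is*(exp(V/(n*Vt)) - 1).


Step 1: V/(n*Vt) = 0.36/(1*0.02585) = 13.9265
Step 2: exp(13.9265) = 1.1174e+06
Step 3: I = 1.902e-11 * (1.1174e+06 - 1) = 2.13e-05 A

2.13e-05


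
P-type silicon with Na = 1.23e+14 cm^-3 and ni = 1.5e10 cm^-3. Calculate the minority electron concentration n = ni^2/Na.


Step 1: Majority hole concentration p ≈ Na = 1.23e+14 cm^-3
Step 2: n = ni^2 / Na = (1.5e10)^2 / 1.23e+14
Step 3: n = 1.83e+06 cm^-3

1.83e+06


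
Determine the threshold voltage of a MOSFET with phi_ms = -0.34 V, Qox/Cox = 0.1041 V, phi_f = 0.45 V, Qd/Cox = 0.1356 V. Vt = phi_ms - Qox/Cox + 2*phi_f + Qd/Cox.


Step 1: Vt = phi_ms - Qox/Cox + 2*phi_f + Qd/Cox
Step 2: Vt = -0.34 - 0.1041 + 2*0.45 + 0.1356
Step 3: Vt = -0.34 - 0.1041 + 0.9 + 0.1356
Step 4: Vt = 0.5915 V

0.5915


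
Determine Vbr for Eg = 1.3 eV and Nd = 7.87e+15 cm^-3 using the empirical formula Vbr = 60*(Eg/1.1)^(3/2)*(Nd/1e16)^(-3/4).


Step 1: Eg/1.1 = 1.3/1.1 = 1.181818
Step 2: (Eg/1.1)^1.5 = 1.181818^1.5 = 1.284772
Step 3: (Nd/1e16)^(-0.75) = (0.787)^(-0.75) = 1.196793
Step 4: Vbr = 60 * 1.284772 * 1.196793 = 92.3 V

92.3


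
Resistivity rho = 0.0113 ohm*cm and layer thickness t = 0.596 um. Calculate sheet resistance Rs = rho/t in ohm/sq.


Step 1: Convert thickness to cm: t = 0.596 um = 5.9600e-05 cm
Step 2: Rs = rho / t = 0.0113 / 5.9600e-05
Step 3: Rs = 189.6 ohm/sq

189.6


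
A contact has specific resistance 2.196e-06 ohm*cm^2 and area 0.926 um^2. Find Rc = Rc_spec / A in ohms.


Step 1: Convert area to cm^2: 0.926 um^2 = 9.2600e-09 cm^2
Step 2: Rc = Rc_spec / A = 2.196e-06 / 9.2600e-09
Step 3: Rc = 2.37e+02 ohms

2.37e+02


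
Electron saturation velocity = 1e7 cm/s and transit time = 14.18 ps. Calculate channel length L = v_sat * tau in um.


Step 1: tau in seconds = 14.18 ps * 1e-12 = 1.4180e-11 s
Step 2: L = v_sat * tau = 1e7 * 1.4180e-11 = 1.4180e-04 cm
Step 3: L in um = 1.4180e-04 * 1e4 = 1.418 um

1.418


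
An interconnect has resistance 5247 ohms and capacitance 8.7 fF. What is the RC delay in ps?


Step 1: tau = R * C
Step 2: tau = 5247 * 8.7 fF = 5247 * 8.7e-15 F
Step 3: tau = 4.56489e-11 s = 45.6489 ps

45.6489


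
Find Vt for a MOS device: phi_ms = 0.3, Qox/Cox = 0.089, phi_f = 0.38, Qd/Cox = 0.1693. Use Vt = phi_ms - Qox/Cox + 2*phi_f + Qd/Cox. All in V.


Step 1: Vt = phi_ms - Qox/Cox + 2*phi_f + Qd/Cox
Step 2: Vt = 0.3 - 0.089 + 2*0.38 + 0.1693
Step 3: Vt = 0.3 - 0.089 + 0.76 + 0.1693
Step 4: Vt = 1.1403 V

1.1403


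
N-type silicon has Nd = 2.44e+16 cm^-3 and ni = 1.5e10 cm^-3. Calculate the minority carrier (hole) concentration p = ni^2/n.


Step 1: Since Nd >> ni, n ≈ Nd = 2.44e+16 cm^-3
Step 2: p = ni^2 / n = (1.5e10)^2 / 2.44e+16
Step 3: p = 2.25e20 / 2.44e+16 = 9.22e+03 cm^-3

9.22e+03


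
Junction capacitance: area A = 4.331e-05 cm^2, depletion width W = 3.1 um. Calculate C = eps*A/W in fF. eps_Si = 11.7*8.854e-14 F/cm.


Step 1: eps_Si = 11.7 * 8.854e-14 = 1.035918e-12 F/cm
Step 2: W in cm = 3.1 * 1e-4 = 3.10e-04 cm
Step 3: C = 1.035918e-12 * 4.331e-05 / 3.10e-04 = 1.447278e-13 F
Step 4: C = 144.73 fF

144.73


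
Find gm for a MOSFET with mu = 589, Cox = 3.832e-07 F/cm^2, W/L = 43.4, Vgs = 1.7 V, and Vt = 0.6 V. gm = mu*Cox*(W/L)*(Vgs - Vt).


Step 1: Vov = Vgs - Vt = 1.7 - 0.6 = 1.1 V
Step 2: gm = mu * Cox * (W/L) * Vov
Step 3: gm = 589 * 3.832e-07 * 43.4 * 1.1 = 1.08e-02 S

1.08e-02


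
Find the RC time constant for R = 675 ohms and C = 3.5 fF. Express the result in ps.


Step 1: tau = R * C
Step 2: tau = 675 * 3.5 fF = 675 * 3.5e-15 F
Step 3: tau = 2.3625e-12 s = 2.3625 ps

2.3625


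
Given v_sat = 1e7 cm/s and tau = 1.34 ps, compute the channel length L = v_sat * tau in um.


Step 1: tau in seconds = 1.34 ps * 1e-12 = 1.3400e-12 s
Step 2: L = v_sat * tau = 1e7 * 1.3400e-12 = 1.3400e-05 cm
Step 3: L in um = 1.3400e-05 * 1e4 = 0.134 um

0.134


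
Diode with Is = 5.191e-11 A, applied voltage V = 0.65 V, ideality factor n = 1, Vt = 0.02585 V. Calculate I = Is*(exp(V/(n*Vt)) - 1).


Step 1: V/(n*Vt) = 0.65/(1*0.02585) = 25.1451
Step 2: exp(25.1451) = 8.3249e+10
Step 3: I = 5.191e-11 * (8.3249e+10 - 1) = 4.32e+00 A

4.32e+00


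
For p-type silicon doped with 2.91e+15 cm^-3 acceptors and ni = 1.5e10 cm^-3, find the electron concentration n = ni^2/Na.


Step 1: Majority hole concentration p ≈ Na = 2.91e+15 cm^-3
Step 2: n = ni^2 / Na = (1.5e10)^2 / 2.91e+15
Step 3: n = 7.73e+04 cm^-3

7.73e+04


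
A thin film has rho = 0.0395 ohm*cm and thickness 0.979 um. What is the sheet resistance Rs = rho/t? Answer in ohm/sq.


Step 1: Convert thickness to cm: t = 0.979 um = 9.7900e-05 cm
Step 2: Rs = rho / t = 0.0395 / 9.7900e-05
Step 3: Rs = 403.5 ohm/sq

403.5


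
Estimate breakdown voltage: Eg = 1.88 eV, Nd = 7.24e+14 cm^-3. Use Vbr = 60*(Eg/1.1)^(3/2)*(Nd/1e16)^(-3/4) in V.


Step 1: Eg/1.1 = 1.88/1.1 = 1.709091
Step 2: (Eg/1.1)^1.5 = 1.709091^1.5 = 2.234332
Step 3: (Nd/1e16)^(-0.75) = (0.0724)^(-0.75) = 7.164668
Step 4: Vbr = 60 * 2.234332 * 7.164668 = 960.5 V

960.5


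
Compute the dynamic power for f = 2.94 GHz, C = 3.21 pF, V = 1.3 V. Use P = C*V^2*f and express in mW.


Step 1: V^2 = 1.3^2 = 1.69 V^2
Step 2: P = C*V^2*f = 3.21e-12 F * 1.69 * 2.94e9 Hz
Step 3: P = 1.5949206e-02 W
Step 4: P = 15.949 mW

15.949


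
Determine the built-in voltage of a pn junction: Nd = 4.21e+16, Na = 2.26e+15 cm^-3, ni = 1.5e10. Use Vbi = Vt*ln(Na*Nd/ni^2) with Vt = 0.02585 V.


Step 1: Compute Na*Nd/ni^2 = 2.26e+15 * 4.21e+16 / (1.5e10)^2 = 4.2287e+11
Step 2: ln(4.2287e+11) = 26.7703
Step 3: Vbi = 0.02585 * 26.7703 = 0.692 V

0.692


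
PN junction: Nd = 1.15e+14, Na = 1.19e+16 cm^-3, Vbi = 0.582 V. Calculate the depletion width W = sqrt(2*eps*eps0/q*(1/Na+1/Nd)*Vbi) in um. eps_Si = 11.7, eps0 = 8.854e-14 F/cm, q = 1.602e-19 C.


Step 1: 1/Na + 1/Nd = 1/1.19e+16 + 1/1.15e+14 = 8.77969e-15
Step 2: 2*eps*eps0/q = 2*11.7*8.854e-14/1.602e-19 = 1.293281e+07
Step 3: W^2 = 1.293281e+07 * 8.77969e-15 * 0.582 = 6.60838e-08
Step 4: W = sqrt(6.60838e-08) = 2.571e-04 cm = 2.571 um

2.571


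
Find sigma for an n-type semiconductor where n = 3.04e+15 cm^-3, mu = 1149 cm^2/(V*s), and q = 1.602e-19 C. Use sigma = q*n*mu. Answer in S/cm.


Step 1: sigma = q * n * mu
Step 2: sigma = 1.602e-19 * 3.04e+15 * 1149
Step 3: sigma = 5.596e-01 S/cm

5.596e-01


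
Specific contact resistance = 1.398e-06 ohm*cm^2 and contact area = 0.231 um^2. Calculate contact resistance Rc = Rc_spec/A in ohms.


Step 1: Convert area to cm^2: 0.231 um^2 = 2.3100e-09 cm^2
Step 2: Rc = Rc_spec / A = 1.398e-06 / 2.3100e-09
Step 3: Rc = 6.05e+02 ohms

6.05e+02


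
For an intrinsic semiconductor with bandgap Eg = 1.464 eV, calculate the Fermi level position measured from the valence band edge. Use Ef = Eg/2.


Step 1: For an intrinsic semiconductor, the Fermi level sits at midgap.
Step 2: Ef = Eg / 2 = 1.464 / 2 = 0.732 eV

0.732


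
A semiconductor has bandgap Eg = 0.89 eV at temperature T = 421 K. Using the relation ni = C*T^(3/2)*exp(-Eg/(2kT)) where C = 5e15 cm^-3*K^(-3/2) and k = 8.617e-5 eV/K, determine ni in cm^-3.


Step 1: Compute kT = 8.617e-5 * 421 = 0.03627757 eV
Step 2: Exponent = -Eg/(2kT) = -0.89/(2*0.03627757) = -12.26653
Step 3: T^(3/2) = 421^1.5 = 8638.20
Step 4: ni = 5e15 * 8638.20 * exp(-12.26653) = 2.03e+14 cm^-3

2.03e+14


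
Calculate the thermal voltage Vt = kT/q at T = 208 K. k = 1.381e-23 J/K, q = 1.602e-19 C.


Step 1: kT = 1.381e-23 * 208 = 2.87248e-21 J
Step 2: Vt = kT/q = 2.87248e-21 / 1.602e-19
Step 3: Vt = 0.01793 V

0.01793


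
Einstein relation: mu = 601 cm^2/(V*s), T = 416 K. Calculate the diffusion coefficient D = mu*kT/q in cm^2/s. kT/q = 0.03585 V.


Step 1: D = mu * (kT/q)
Step 2: D = 601 * 0.03585
Step 3: D = 21.55 cm^2/s

21.55


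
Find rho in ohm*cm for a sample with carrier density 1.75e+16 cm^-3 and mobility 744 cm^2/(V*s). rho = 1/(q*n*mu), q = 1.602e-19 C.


Step 1: sigma = q * n * mu = 1.602e-19 * 1.75e+16 * 744 = 2.08580e+00 S/cm
Step 2: rho = 1 / sigma = 1 / 2.08580e+00 = 0.4794 ohm*cm

0.4794


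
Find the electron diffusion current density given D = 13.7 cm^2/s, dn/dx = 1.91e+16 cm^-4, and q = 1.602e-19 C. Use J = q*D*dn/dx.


Step 1: J = q * D * (dn/dx)
Step 2: J = 1.602e-19 * 13.7 * 1.91e+16
Step 3: J = 4.19e-02 A/cm^2

4.19e-02


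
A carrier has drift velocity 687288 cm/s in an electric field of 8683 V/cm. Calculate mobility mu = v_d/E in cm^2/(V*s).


Step 1: mu = v_d / E
Step 2: mu = 687288 / 8683
Step 3: mu = 79.15 cm^2/(V*s)

79.15


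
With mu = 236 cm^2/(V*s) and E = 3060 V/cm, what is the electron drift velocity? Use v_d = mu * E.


Step 1: v_d = mu * E
Step 2: v_d = 236 * 3060 = 722160
Step 3: v_d = 7.22e+05 cm/s

7.22e+05


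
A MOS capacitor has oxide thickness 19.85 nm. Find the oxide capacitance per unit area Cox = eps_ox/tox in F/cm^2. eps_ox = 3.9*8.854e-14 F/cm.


Step 1: eps_ox = 3.9 * 8.854e-14 = 3.45306e-13 F/cm
Step 2: tox in cm = 19.85 nm * 1e-7 = 1.9850e-06 cm
Step 3: Cox = 3.45306e-13 / 1.9850e-06 = 1.74e-07 F/cm^2

1.74e-07


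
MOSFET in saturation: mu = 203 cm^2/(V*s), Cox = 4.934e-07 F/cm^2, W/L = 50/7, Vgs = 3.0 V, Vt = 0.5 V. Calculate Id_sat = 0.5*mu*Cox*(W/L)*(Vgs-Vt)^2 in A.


Step 1: Overdrive voltage Vov = Vgs - Vt = 3.0 - 0.5 = 2.5 V
Step 2: W/L = 50/7 = 7.14286
Step 3: Id = 0.5 * 203 * 4.934e-07 * 7.14286 * 2.5^2
Step 4: Id = 2.24e-03 A

2.24e-03


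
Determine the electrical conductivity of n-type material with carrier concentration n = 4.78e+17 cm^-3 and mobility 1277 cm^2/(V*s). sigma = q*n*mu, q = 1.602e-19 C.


Step 1: sigma = q * n * mu
Step 2: sigma = 1.602e-19 * 4.78e+17 * 1277
Step 3: sigma = 9.779e+01 S/cm

9.779e+01


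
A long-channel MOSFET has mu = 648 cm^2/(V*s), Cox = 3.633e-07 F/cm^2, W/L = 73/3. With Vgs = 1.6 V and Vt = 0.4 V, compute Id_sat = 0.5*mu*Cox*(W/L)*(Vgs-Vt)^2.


Step 1: Overdrive voltage Vov = Vgs - Vt = 1.6 - 0.4 = 1.2 V
Step 2: W/L = 73/3 = 24.3333
Step 3: Id = 0.5 * 648 * 3.633e-07 * 24.3333 * 1.2^2
Step 4: Id = 4.12e-03 A

4.12e-03


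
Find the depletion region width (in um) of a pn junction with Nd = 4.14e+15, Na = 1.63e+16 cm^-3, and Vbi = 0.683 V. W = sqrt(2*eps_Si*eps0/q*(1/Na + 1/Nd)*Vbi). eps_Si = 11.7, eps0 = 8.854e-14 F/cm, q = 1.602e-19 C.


Step 1: 1/Na + 1/Nd = 1/1.63e+16 + 1/4.14e+15 = 3.02896e-16
Step 2: 2*eps*eps0/q = 2*11.7*8.854e-14/1.602e-19 = 1.293281e+07
Step 3: W^2 = 1.293281e+07 * 3.02896e-16 * 0.683 = 2.67551e-09
Step 4: W = sqrt(2.67551e-09) = 5.173e-05 cm = 0.5173 um

0.5173


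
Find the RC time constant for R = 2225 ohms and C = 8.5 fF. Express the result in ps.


Step 1: tau = R * C
Step 2: tau = 2225 * 8.5 fF = 2225 * 8.5e-15 F
Step 3: tau = 1.89125e-11 s = 18.9125 ps

18.9125


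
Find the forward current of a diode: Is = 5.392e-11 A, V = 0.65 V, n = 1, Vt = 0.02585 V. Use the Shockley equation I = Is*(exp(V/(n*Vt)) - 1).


Step 1: V/(n*Vt) = 0.65/(1*0.02585) = 25.1451
Step 2: exp(25.1451) = 8.3249e+10
Step 3: I = 5.392e-11 * (8.3249e+10 - 1) = 4.49e+00 A

4.49e+00


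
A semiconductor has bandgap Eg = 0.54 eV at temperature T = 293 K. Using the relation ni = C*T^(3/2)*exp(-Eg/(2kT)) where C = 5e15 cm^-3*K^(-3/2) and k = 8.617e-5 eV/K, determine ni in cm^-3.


Step 1: Compute kT = 8.617e-5 * 293 = 0.02524781 eV
Step 2: Exponent = -Eg/(2kT) = -0.54/(2*0.02524781) = -10.69400
Step 3: T^(3/2) = 293^1.5 = 5015.35
Step 4: ni = 5e15 * 5015.35 * exp(-10.69400) = 5.69e+14 cm^-3

5.69e+14


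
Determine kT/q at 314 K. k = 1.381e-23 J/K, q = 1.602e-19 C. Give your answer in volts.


Step 1: kT = 1.381e-23 * 314 = 4.33634e-21 J
Step 2: Vt = kT/q = 4.33634e-21 / 1.602e-19
Step 3: Vt = 0.02707 V

0.02707


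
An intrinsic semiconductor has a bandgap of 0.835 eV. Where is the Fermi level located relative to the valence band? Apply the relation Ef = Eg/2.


Step 1: For an intrinsic semiconductor, the Fermi level sits at midgap.
Step 2: Ef = Eg / 2 = 0.835 / 2 = 0.4175 eV

0.4175


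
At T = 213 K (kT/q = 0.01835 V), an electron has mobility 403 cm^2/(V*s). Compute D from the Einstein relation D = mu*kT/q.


Step 1: D = mu * (kT/q)
Step 2: D = 403 * 0.01835
Step 3: D = 7.4 cm^2/s

7.4


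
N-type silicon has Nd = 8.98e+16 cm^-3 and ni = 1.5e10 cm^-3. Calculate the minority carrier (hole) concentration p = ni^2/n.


Step 1: Since Nd >> ni, n ≈ Nd = 8.98e+16 cm^-3
Step 2: p = ni^2 / n = (1.5e10)^2 / 8.98e+16
Step 3: p = 2.25e20 / 8.98e+16 = 2.51e+03 cm^-3

2.51e+03


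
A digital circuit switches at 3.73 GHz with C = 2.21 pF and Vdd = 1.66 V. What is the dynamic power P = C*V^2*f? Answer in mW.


Step 1: V^2 = 1.66^2 = 2.7556 V^2
Step 2: P = C*V^2*f = 2.21e-12 F * 2.7556 * 3.73e9 Hz
Step 3: P = 2.271523748e-02 W
Step 4: P = 22.715 mW

22.715


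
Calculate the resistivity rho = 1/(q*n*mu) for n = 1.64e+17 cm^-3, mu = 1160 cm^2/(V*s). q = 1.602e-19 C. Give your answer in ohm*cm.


Step 1: sigma = q * n * mu = 1.602e-19 * 1.64e+17 * 1160 = 3.04764e+01 S/cm
Step 2: rho = 1 / sigma = 1 / 3.04764e+01 = 0.03281 ohm*cm

0.03281


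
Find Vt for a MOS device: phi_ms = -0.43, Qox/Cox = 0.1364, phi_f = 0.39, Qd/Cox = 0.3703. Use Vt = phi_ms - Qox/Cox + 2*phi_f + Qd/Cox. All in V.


Step 1: Vt = phi_ms - Qox/Cox + 2*phi_f + Qd/Cox
Step 2: Vt = -0.43 - 0.1364 + 2*0.39 + 0.3703
Step 3: Vt = -0.43 - 0.1364 + 0.78 + 0.3703
Step 4: Vt = 0.5839 V

0.5839


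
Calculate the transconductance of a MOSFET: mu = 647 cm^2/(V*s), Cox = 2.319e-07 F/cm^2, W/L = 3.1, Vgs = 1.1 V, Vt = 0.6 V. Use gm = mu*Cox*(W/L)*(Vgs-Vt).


Step 1: Vov = Vgs - Vt = 1.1 - 0.6 = 0.5 V
Step 2: gm = mu * Cox * (W/L) * Vov
Step 3: gm = 647 * 2.319e-07 * 3.1 * 0.5 = 2.33e-04 S

2.33e-04


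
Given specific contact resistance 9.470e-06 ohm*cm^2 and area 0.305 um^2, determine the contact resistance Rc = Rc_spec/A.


Step 1: Convert area to cm^2: 0.305 um^2 = 3.0500e-09 cm^2
Step 2: Rc = Rc_spec / A = 9.470e-06 / 3.0500e-09
Step 3: Rc = 3.10e+03 ohms

3.10e+03


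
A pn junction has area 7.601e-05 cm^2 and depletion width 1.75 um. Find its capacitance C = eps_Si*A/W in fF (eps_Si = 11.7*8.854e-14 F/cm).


Step 1: eps_Si = 11.7 * 8.854e-14 = 1.035918e-12 F/cm
Step 2: W in cm = 1.75 * 1e-4 = 1.75e-04 cm
Step 3: C = 1.035918e-12 * 7.601e-05 / 1.75e-04 = 4.499436e-13 F
Step 4: C = 449.94 fF

449.94


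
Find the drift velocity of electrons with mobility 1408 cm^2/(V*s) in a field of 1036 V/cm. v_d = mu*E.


Step 1: v_d = mu * E
Step 2: v_d = 1408 * 1036 = 1458688
Step 3: v_d = 1.46e+06 cm/s

1.46e+06


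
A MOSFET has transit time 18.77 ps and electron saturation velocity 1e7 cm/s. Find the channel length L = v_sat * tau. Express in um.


Step 1: tau in seconds = 18.77 ps * 1e-12 = 1.8770e-11 s
Step 2: L = v_sat * tau = 1e7 * 1.8770e-11 = 1.8770e-04 cm
Step 3: L in um = 1.8770e-04 * 1e4 = 1.877 um

1.877


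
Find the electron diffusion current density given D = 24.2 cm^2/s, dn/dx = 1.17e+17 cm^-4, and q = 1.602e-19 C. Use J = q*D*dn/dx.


Step 1: J = q * D * (dn/dx)
Step 2: J = 1.602e-19 * 24.2 * 1.17e+17
Step 3: J = 4.54e-01 A/cm^2

4.54e-01


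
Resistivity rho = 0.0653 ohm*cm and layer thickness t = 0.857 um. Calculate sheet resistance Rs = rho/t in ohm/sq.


Step 1: Convert thickness to cm: t = 0.857 um = 8.5700e-05 cm
Step 2: Rs = rho / t = 0.0653 / 8.5700e-05
Step 3: Rs = 762.0 ohm/sq

762.0


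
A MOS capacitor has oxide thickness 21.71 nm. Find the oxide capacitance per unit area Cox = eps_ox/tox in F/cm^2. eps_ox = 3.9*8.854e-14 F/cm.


Step 1: eps_ox = 3.9 * 8.854e-14 = 3.45306e-13 F/cm
Step 2: tox in cm = 21.71 nm * 1e-7 = 2.1710e-06 cm
Step 3: Cox = 3.45306e-13 / 2.1710e-06 = 1.59e-07 F/cm^2

1.59e-07


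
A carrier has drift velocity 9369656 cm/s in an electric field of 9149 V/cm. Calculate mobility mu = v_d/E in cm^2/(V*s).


Step 1: mu = v_d / E
Step 2: mu = 9369656 / 9149
Step 3: mu = 1024.12 cm^2/(V*s)

1024.12


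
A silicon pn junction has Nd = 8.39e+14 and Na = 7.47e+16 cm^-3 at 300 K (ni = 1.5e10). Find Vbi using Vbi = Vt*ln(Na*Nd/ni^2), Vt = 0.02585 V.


Step 1: Compute Na*Nd/ni^2 = 7.47e+16 * 8.39e+14 / (1.5e10)^2 = 2.7855e+11
Step 2: ln(2.7855e+11) = 26.3529
Step 3: Vbi = 0.02585 * 26.3529 = 0.681 V

0.681


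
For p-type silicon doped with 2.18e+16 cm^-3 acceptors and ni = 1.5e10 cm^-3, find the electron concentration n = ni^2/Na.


Step 1: Majority hole concentration p ≈ Na = 2.18e+16 cm^-3
Step 2: n = ni^2 / Na = (1.5e10)^2 / 2.18e+16
Step 3: n = 1.03e+04 cm^-3

1.03e+04


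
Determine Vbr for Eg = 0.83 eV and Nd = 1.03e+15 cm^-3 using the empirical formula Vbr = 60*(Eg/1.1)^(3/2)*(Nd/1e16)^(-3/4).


Step 1: Eg/1.1 = 0.83/1.1 = 0.754545
Step 2: (Eg/1.1)^1.5 = 0.754545^1.5 = 0.655432
Step 3: (Nd/1e16)^(-0.75) = (0.103)^(-0.75) = 5.500119
Step 4: Vbr = 60 * 0.655432 * 5.500119 = 216.3 V

216.3


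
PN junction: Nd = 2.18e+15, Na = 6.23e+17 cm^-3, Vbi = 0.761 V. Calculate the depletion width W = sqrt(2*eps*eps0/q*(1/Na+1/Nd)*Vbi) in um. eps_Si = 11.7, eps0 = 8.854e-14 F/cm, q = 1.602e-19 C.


Step 1: 1/Na + 1/Nd = 1/6.23e+17 + 1/2.18e+15 = 4.60321e-16
Step 2: 2*eps*eps0/q = 2*11.7*8.854e-14/1.602e-19 = 1.293281e+07
Step 3: W^2 = 1.293281e+07 * 4.60321e-16 * 0.761 = 4.53042e-09
Step 4: W = sqrt(4.53042e-09) = 6.731e-05 cm = 0.6731 um

0.6731


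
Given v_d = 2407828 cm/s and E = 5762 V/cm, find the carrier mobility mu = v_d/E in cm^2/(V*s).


Step 1: mu = v_d / E
Step 2: mu = 2407828 / 5762
Step 3: mu = 417.88 cm^2/(V*s)

417.88


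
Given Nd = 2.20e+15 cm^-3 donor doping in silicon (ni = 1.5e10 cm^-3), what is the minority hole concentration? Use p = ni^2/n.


Step 1: Since Nd >> ni, n ≈ Nd = 2.20e+15 cm^-3
Step 2: p = ni^2 / n = (1.5e10)^2 / 2.20e+15
Step 3: p = 2.25e20 / 2.20e+15 = 1.02e+05 cm^-3

1.02e+05


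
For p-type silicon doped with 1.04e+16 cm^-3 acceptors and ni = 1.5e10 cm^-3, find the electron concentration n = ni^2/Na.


Step 1: Majority hole concentration p ≈ Na = 1.04e+16 cm^-3
Step 2: n = ni^2 / Na = (1.5e10)^2 / 1.04e+16
Step 3: n = 2.16e+04 cm^-3

2.16e+04


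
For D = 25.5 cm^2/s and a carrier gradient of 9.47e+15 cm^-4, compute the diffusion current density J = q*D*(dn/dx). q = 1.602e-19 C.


Step 1: J = q * D * (dn/dx)
Step 2: J = 1.602e-19 * 25.5 * 9.47e+15
Step 3: J = 3.87e-02 A/cm^2

3.87e-02


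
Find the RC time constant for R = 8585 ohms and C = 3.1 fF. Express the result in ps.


Step 1: tau = R * C
Step 2: tau = 8585 * 3.1 fF = 8585 * 3.1e-15 F
Step 3: tau = 2.66135e-11 s = 26.6135 ps

26.6135


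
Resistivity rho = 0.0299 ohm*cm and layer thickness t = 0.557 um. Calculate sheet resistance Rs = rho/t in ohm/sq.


Step 1: Convert thickness to cm: t = 0.557 um = 5.5700e-05 cm
Step 2: Rs = rho / t = 0.0299 / 5.5700e-05
Step 3: Rs = 536.8 ohm/sq

536.8


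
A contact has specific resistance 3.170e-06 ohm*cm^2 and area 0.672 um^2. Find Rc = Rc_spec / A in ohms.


Step 1: Convert area to cm^2: 0.672 um^2 = 6.7200e-09 cm^2
Step 2: Rc = Rc_spec / A = 3.170e-06 / 6.7200e-09
Step 3: Rc = 4.72e+02 ohms

4.72e+02


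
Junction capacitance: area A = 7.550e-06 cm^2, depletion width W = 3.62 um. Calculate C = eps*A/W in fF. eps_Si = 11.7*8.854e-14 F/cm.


Step 1: eps_Si = 11.7 * 8.854e-14 = 1.035918e-12 F/cm
Step 2: W in cm = 3.62 * 1e-4 = 3.62e-04 cm
Step 3: C = 1.035918e-12 * 7.550e-06 / 3.62e-04 = 2.160547e-14 F
Step 4: C = 21.61 fF

21.61


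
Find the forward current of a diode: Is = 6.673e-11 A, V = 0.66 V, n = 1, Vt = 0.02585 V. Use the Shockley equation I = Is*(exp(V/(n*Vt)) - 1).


Step 1: V/(n*Vt) = 0.66/(1*0.02585) = 25.5319
Step 2: exp(25.5319) = 1.2256e+11
Step 3: I = 6.673e-11 * (1.2256e+11 - 1) = 8.18e+00 A

8.18e+00


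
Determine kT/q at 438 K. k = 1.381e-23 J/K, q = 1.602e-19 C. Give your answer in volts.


Step 1: kT = 1.381e-23 * 438 = 6.04878e-21 J
Step 2: Vt = kT/q = 6.04878e-21 / 1.602e-19
Step 3: Vt = 0.03776 V

0.03776


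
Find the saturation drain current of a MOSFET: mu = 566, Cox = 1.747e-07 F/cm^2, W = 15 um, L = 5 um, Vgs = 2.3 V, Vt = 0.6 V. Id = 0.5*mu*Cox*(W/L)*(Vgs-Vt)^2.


Step 1: Overdrive voltage Vov = Vgs - Vt = 2.3 - 0.6 = 1.7 V
Step 2: W/L = 15/5 = 3
Step 3: Id = 0.5 * 566 * 1.747e-07 * 3 * 1.7^2
Step 4: Id = 4.29e-04 A

4.29e-04


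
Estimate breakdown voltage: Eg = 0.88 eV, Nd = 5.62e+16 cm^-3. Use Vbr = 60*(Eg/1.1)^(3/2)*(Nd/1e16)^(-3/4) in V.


Step 1: Eg/1.1 = 0.88/1.1 = 0.800000
Step 2: (Eg/1.1)^1.5 = 0.800000^1.5 = 0.715542
Step 3: (Nd/1e16)^(-0.75) = (5.62)^(-0.75) = 0.273967
Step 4: Vbr = 60 * 0.715542 * 0.273967 = 11.8 V

11.8


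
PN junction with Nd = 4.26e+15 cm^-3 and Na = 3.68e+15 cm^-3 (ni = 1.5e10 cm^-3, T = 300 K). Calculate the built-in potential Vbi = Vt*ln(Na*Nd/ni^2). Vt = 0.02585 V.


Step 1: Compute Na*Nd/ni^2 = 3.68e+15 * 4.26e+15 / (1.5e10)^2 = 6.9675e+10
Step 2: ln(6.9675e+10) = 24.9671
Step 3: Vbi = 0.02585 * 24.9671 = 0.645 V

0.645


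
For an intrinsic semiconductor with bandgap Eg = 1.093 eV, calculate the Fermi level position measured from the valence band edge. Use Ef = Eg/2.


Step 1: For an intrinsic semiconductor, the Fermi level sits at midgap.
Step 2: Ef = Eg / 2 = 1.093 / 2 = 0.5465 eV

0.5465


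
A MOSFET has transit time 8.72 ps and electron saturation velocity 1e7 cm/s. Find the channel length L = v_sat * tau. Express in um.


Step 1: tau in seconds = 8.72 ps * 1e-12 = 8.7200e-12 s
Step 2: L = v_sat * tau = 1e7 * 8.7200e-12 = 8.7200e-05 cm
Step 3: L in um = 8.7200e-05 * 1e4 = 0.872 um

0.872


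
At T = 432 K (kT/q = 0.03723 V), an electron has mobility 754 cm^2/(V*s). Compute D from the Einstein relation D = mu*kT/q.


Step 1: D = mu * (kT/q)
Step 2: D = 754 * 0.03723
Step 3: D = 28.07 cm^2/s

28.07


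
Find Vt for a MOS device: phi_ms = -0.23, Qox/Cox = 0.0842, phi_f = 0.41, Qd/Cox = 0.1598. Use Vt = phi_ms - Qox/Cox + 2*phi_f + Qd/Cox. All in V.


Step 1: Vt = phi_ms - Qox/Cox + 2*phi_f + Qd/Cox
Step 2: Vt = -0.23 - 0.0842 + 2*0.41 + 0.1598
Step 3: Vt = -0.23 - 0.0842 + 0.82 + 0.1598
Step 4: Vt = 0.6656 V

0.6656


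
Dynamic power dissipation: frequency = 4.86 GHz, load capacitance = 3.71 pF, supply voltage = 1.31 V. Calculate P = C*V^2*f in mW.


Step 1: V^2 = 1.31^2 = 1.7161 V^2
Step 2: P = C*V^2*f = 3.71e-12 F * 1.7161 * 4.86e9 Hz
Step 3: P = 3.094231266e-02 W
Step 4: P = 30.942 mW

30.942


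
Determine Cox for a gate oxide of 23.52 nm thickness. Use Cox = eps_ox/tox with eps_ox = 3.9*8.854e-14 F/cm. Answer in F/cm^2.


Step 1: eps_ox = 3.9 * 8.854e-14 = 3.45306e-13 F/cm
Step 2: tox in cm = 23.52 nm * 1e-7 = 2.3520e-06 cm
Step 3: Cox = 3.45306e-13 / 2.3520e-06 = 1.47e-07 F/cm^2

1.47e-07


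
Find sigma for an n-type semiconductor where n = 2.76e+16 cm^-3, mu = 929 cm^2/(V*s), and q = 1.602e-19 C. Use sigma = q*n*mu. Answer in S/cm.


Step 1: sigma = q * n * mu
Step 2: sigma = 1.602e-19 * 2.76e+16 * 929
Step 3: sigma = 4.108e+00 S/cm

4.108e+00


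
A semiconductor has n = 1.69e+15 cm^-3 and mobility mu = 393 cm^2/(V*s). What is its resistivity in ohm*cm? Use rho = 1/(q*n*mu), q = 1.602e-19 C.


Step 1: sigma = q * n * mu = 1.602e-19 * 1.69e+15 * 393 = 1.06400e-01 S/cm
Step 2: rho = 1 / sigma = 1 / 1.06400e-01 = 9.398 ohm*cm

9.398


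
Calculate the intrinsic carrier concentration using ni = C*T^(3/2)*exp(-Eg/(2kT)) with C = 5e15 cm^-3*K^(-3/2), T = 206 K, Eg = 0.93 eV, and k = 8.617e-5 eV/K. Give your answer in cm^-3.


Step 1: Compute kT = 8.617e-5 * 206 = 0.01775102 eV
Step 2: Exponent = -Eg/(2kT) = -0.93/(2*0.01775102) = -26.19568
Step 3: T^(3/2) = 206^1.5 = 2956.66
Step 4: ni = 5e15 * 2956.66 * exp(-26.19568) = 6.21e+07 cm^-3

6.21e+07


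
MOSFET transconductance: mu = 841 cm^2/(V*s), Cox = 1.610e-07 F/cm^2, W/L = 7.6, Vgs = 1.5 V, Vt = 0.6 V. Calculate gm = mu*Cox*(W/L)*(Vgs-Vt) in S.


Step 1: Vov = Vgs - Vt = 1.5 - 0.6 = 0.9 V
Step 2: gm = mu * Cox * (W/L) * Vov
Step 3: gm = 841 * 1.610e-07 * 7.6 * 0.9 = 9.26e-04 S

9.26e-04


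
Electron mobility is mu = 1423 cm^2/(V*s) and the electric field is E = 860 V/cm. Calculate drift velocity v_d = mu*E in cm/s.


Step 1: v_d = mu * E
Step 2: v_d = 1423 * 860 = 1223780
Step 3: v_d = 1.22e+06 cm/s

1.22e+06


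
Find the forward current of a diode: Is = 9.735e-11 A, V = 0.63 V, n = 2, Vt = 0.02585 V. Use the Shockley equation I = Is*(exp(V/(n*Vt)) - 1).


Step 1: V/(n*Vt) = 0.63/(2*0.02585) = 12.1857
Step 2: exp(12.1857) = 1.9597e+05
Step 3: I = 9.735e-11 * (1.9597e+05 - 1) = 1.91e-05 A

1.91e-05


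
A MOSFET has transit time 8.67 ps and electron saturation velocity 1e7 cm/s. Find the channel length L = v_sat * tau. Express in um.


Step 1: tau in seconds = 8.67 ps * 1e-12 = 8.6700e-12 s
Step 2: L = v_sat * tau = 1e7 * 8.6700e-12 = 8.6700e-05 cm
Step 3: L in um = 8.6700e-05 * 1e4 = 0.867 um

0.867


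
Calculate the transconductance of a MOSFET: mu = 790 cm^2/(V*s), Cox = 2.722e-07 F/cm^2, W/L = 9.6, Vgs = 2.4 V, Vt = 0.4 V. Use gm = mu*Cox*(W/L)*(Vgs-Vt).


Step 1: Vov = Vgs - Vt = 2.4 - 0.4 = 2.0 V
Step 2: gm = mu * Cox * (W/L) * Vov
Step 3: gm = 790 * 2.722e-07 * 9.6 * 2.0 = 4.13e-03 S

4.13e-03


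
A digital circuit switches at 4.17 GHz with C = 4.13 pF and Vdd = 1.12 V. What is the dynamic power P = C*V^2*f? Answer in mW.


Step 1: V^2 = 1.12^2 = 1.2544 V^2
Step 2: P = C*V^2*f = 4.13e-12 F * 1.2544 * 4.17e9 Hz
Step 3: P = 2.160340224e-02 W
Step 4: P = 21.603 mW

21.603


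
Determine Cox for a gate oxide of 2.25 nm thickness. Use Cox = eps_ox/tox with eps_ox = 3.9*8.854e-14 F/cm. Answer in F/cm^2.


Step 1: eps_ox = 3.9 * 8.854e-14 = 3.45306e-13 F/cm
Step 2: tox in cm = 2.25 nm * 1e-7 = 2.2500e-07 cm
Step 3: Cox = 3.45306e-13 / 2.2500e-07 = 1.53e-06 F/cm^2

1.53e-06


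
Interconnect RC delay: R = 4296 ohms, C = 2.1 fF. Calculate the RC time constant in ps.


Step 1: tau = R * C
Step 2: tau = 4296 * 2.1 fF = 4296 * 2.1e-15 F
Step 3: tau = 9.0216e-12 s = 9.0216 ps

9.0216


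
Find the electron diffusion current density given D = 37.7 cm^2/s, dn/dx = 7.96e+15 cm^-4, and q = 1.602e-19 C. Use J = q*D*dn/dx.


Step 1: J = q * D * (dn/dx)
Step 2: J = 1.602e-19 * 37.7 * 7.96e+15
Step 3: J = 4.81e-02 A/cm^2

4.81e-02


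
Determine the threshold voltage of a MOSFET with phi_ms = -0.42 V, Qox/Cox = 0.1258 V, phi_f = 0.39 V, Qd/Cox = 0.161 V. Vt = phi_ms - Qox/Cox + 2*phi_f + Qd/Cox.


Step 1: Vt = phi_ms - Qox/Cox + 2*phi_f + Qd/Cox
Step 2: Vt = -0.42 - 0.1258 + 2*0.39 + 0.161
Step 3: Vt = -0.42 - 0.1258 + 0.78 + 0.161
Step 4: Vt = 0.3952 V

0.3952


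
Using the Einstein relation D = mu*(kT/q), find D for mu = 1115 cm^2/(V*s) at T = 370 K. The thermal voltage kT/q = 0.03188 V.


Step 1: D = mu * (kT/q)
Step 2: D = 1115 * 0.03188
Step 3: D = 35.55 cm^2/s

35.55


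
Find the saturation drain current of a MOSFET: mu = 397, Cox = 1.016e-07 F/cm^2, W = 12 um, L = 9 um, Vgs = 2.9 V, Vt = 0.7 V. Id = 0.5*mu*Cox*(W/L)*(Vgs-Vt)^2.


Step 1: Overdrive voltage Vov = Vgs - Vt = 2.9 - 0.7 = 2.2 V
Step 2: W/L = 12/9 = 1.33333
Step 3: Id = 0.5 * 397 * 1.016e-07 * 1.33333 * 2.2^2
Step 4: Id = 1.30e-04 A

1.30e-04


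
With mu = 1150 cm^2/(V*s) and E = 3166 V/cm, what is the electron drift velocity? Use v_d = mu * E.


Step 1: v_d = mu * E
Step 2: v_d = 1150 * 3166 = 3640900
Step 3: v_d = 3.64e+06 cm/s

3.64e+06


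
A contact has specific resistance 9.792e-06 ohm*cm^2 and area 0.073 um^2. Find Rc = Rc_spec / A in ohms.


Step 1: Convert area to cm^2: 0.073 um^2 = 7.3000e-10 cm^2
Step 2: Rc = Rc_spec / A = 9.792e-06 / 7.3000e-10
Step 3: Rc = 1.34e+04 ohms

1.34e+04


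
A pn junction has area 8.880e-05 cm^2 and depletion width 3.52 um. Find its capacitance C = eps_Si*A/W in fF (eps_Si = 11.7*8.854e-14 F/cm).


Step 1: eps_Si = 11.7 * 8.854e-14 = 1.035918e-12 F/cm
Step 2: W in cm = 3.52 * 1e-4 = 3.52e-04 cm
Step 3: C = 1.035918e-12 * 8.880e-05 / 3.52e-04 = 2.613339e-13 F
Step 4: C = 261.33 fF

261.33


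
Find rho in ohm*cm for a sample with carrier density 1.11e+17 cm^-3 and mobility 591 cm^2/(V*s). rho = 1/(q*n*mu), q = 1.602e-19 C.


Step 1: sigma = q * n * mu = 1.602e-19 * 1.11e+17 * 591 = 1.05093e+01 S/cm
Step 2: rho = 1 / sigma = 1 / 1.05093e+01 = 0.09515 ohm*cm

0.09515


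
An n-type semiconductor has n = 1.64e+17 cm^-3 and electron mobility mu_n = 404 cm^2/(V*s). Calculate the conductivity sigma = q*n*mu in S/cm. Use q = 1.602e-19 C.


Step 1: sigma = q * n * mu
Step 2: sigma = 1.602e-19 * 1.64e+17 * 404
Step 3: sigma = 1.061e+01 S/cm

1.061e+01


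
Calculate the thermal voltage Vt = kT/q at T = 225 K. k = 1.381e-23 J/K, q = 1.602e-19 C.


Step 1: kT = 1.381e-23 * 225 = 3.10725e-21 J
Step 2: Vt = kT/q = 3.10725e-21 / 1.602e-19
Step 3: Vt = 0.0194 V

0.0194


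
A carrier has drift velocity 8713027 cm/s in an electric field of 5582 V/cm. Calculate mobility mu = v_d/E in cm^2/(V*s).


Step 1: mu = v_d / E
Step 2: mu = 8713027 / 5582
Step 3: mu = 1560.91 cm^2/(V*s)

1560.91


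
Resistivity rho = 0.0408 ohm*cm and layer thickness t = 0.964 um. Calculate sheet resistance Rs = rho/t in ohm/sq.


Step 1: Convert thickness to cm: t = 0.964 um = 9.6400e-05 cm
Step 2: Rs = rho / t = 0.0408 / 9.6400e-05
Step 3: Rs = 423.2 ohm/sq

423.2


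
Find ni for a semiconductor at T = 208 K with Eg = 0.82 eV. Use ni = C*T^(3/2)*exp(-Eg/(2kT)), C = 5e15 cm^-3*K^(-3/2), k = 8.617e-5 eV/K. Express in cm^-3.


Step 1: Compute kT = 8.617e-5 * 208 = 0.01792336 eV
Step 2: Exponent = -Eg/(2kT) = -0.82/(2*0.01792336) = -22.87518
Step 3: T^(3/2) = 208^1.5 = 2999.82
Step 4: ni = 5e15 * 2999.82 * exp(-22.87518) = 1.74e+09 cm^-3

1.74e+09


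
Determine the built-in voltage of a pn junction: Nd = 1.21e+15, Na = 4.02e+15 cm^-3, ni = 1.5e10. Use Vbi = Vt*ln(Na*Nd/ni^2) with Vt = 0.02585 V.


Step 1: Compute Na*Nd/ni^2 = 4.02e+15 * 1.21e+15 / (1.5e10)^2 = 2.1619e+10
Step 2: ln(2.1619e+10) = 23.7968
Step 3: Vbi = 0.02585 * 23.7968 = 0.615 V

0.615


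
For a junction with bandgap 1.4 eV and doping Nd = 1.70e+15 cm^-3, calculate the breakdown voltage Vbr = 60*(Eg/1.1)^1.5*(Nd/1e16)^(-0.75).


Step 1: Eg/1.1 = 1.4/1.1 = 1.272727
Step 2: (Eg/1.1)^1.5 = 1.272727^1.5 = 1.435830
Step 3: (Nd/1e16)^(-0.75) = (0.17)^(-0.75) = 3.777142
Step 4: Vbr = 60 * 1.435830 * 3.777142 = 325.4 V

325.4


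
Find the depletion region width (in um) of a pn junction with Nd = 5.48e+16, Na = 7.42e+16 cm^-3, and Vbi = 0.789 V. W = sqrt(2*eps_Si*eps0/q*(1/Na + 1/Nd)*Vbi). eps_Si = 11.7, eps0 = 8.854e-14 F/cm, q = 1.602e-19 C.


Step 1: 1/Na + 1/Nd = 1/7.42e+16 + 1/5.48e+16 = 3.17253e-17
Step 2: 2*eps*eps0/q = 2*11.7*8.854e-14/1.602e-19 = 1.293281e+07
Step 3: W^2 = 1.293281e+07 * 3.17253e-17 * 0.789 = 3.23725e-10
Step 4: W = sqrt(3.23725e-10) = 1.799e-05 cm = 0.1799 um

0.1799


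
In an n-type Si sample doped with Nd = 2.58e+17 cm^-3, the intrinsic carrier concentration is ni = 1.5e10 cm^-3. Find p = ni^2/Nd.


Step 1: Since Nd >> ni, n ≈ Nd = 2.58e+17 cm^-3
Step 2: p = ni^2 / n = (1.5e10)^2 / 2.58e+17
Step 3: p = 2.25e20 / 2.58e+17 = 8.72e+02 cm^-3

8.72e+02


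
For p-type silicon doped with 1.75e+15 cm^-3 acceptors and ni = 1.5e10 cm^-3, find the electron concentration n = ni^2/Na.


Step 1: Majority hole concentration p ≈ Na = 1.75e+15 cm^-3
Step 2: n = ni^2 / Na = (1.5e10)^2 / 1.75e+15
Step 3: n = 1.29e+05 cm^-3

1.29e+05
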